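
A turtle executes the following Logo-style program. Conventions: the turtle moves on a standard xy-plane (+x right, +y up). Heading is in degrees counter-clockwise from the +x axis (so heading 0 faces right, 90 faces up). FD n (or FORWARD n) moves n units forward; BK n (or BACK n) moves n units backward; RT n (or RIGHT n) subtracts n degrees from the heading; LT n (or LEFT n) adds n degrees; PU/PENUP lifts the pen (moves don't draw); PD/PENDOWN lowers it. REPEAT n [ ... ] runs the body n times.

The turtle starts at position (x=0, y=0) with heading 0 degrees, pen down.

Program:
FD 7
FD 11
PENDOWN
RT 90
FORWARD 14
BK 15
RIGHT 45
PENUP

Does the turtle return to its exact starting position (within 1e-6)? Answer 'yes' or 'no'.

Executing turtle program step by step:
Start: pos=(0,0), heading=0, pen down
FD 7: (0,0) -> (7,0) [heading=0, draw]
FD 11: (7,0) -> (18,0) [heading=0, draw]
PD: pen down
RT 90: heading 0 -> 270
FD 14: (18,0) -> (18,-14) [heading=270, draw]
BK 15: (18,-14) -> (18,1) [heading=270, draw]
RT 45: heading 270 -> 225
PU: pen up
Final: pos=(18,1), heading=225, 4 segment(s) drawn

Start position: (0, 0)
Final position: (18, 1)
Distance = 18.028; >= 1e-6 -> NOT closed

Answer: no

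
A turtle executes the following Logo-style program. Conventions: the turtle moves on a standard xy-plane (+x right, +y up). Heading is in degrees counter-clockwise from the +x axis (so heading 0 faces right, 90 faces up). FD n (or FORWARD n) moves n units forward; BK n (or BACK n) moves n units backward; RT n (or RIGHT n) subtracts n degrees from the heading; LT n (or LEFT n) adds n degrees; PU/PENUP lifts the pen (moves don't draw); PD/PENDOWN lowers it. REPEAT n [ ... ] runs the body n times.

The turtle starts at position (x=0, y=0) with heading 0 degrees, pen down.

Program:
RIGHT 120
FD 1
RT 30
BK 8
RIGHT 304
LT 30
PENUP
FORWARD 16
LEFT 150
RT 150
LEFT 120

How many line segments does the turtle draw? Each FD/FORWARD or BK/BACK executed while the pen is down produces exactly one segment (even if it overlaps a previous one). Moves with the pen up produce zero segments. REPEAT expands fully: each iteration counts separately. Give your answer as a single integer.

Executing turtle program step by step:
Start: pos=(0,0), heading=0, pen down
RT 120: heading 0 -> 240
FD 1: (0,0) -> (-0.5,-0.866) [heading=240, draw]
RT 30: heading 240 -> 210
BK 8: (-0.5,-0.866) -> (6.428,3.134) [heading=210, draw]
RT 304: heading 210 -> 266
LT 30: heading 266 -> 296
PU: pen up
FD 16: (6.428,3.134) -> (13.442,-11.247) [heading=296, move]
LT 150: heading 296 -> 86
RT 150: heading 86 -> 296
LT 120: heading 296 -> 56
Final: pos=(13.442,-11.247), heading=56, 2 segment(s) drawn
Segments drawn: 2

Answer: 2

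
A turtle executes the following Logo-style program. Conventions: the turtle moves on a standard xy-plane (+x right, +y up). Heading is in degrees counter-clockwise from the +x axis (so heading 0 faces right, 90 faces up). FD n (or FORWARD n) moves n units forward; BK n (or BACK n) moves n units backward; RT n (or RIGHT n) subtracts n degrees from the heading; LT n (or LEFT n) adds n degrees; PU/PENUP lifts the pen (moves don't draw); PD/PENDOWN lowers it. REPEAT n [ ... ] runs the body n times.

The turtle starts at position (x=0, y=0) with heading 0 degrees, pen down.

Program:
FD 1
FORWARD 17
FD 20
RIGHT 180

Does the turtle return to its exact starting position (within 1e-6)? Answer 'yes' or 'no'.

Executing turtle program step by step:
Start: pos=(0,0), heading=0, pen down
FD 1: (0,0) -> (1,0) [heading=0, draw]
FD 17: (1,0) -> (18,0) [heading=0, draw]
FD 20: (18,0) -> (38,0) [heading=0, draw]
RT 180: heading 0 -> 180
Final: pos=(38,0), heading=180, 3 segment(s) drawn

Start position: (0, 0)
Final position: (38, 0)
Distance = 38; >= 1e-6 -> NOT closed

Answer: no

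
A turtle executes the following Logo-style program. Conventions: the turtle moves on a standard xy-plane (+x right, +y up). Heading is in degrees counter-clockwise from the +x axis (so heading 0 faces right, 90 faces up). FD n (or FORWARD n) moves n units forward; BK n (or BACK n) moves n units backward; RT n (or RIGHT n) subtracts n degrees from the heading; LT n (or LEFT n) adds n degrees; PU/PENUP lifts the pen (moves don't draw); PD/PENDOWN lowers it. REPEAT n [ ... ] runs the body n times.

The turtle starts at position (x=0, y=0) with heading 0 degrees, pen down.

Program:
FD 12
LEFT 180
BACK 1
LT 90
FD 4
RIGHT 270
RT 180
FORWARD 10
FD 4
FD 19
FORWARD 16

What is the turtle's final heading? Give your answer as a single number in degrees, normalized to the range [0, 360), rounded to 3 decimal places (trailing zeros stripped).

Answer: 180

Derivation:
Executing turtle program step by step:
Start: pos=(0,0), heading=0, pen down
FD 12: (0,0) -> (12,0) [heading=0, draw]
LT 180: heading 0 -> 180
BK 1: (12,0) -> (13,0) [heading=180, draw]
LT 90: heading 180 -> 270
FD 4: (13,0) -> (13,-4) [heading=270, draw]
RT 270: heading 270 -> 0
RT 180: heading 0 -> 180
FD 10: (13,-4) -> (3,-4) [heading=180, draw]
FD 4: (3,-4) -> (-1,-4) [heading=180, draw]
FD 19: (-1,-4) -> (-20,-4) [heading=180, draw]
FD 16: (-20,-4) -> (-36,-4) [heading=180, draw]
Final: pos=(-36,-4), heading=180, 7 segment(s) drawn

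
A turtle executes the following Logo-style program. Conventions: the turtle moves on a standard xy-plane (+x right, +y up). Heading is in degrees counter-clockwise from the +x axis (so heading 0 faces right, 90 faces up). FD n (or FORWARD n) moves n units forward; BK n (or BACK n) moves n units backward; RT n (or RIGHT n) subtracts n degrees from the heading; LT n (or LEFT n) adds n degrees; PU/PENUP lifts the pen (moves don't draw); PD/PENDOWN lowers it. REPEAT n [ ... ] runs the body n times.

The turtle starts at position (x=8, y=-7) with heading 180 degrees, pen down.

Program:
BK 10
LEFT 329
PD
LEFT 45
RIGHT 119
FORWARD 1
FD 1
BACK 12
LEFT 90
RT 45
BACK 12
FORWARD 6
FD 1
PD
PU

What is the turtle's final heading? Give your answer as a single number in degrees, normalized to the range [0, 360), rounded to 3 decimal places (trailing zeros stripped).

Executing turtle program step by step:
Start: pos=(8,-7), heading=180, pen down
BK 10: (8,-7) -> (18,-7) [heading=180, draw]
LT 329: heading 180 -> 149
PD: pen down
LT 45: heading 149 -> 194
RT 119: heading 194 -> 75
FD 1: (18,-7) -> (18.259,-6.034) [heading=75, draw]
FD 1: (18.259,-6.034) -> (18.518,-5.068) [heading=75, draw]
BK 12: (18.518,-5.068) -> (15.412,-16.659) [heading=75, draw]
LT 90: heading 75 -> 165
RT 45: heading 165 -> 120
BK 12: (15.412,-16.659) -> (21.412,-27.052) [heading=120, draw]
FD 6: (21.412,-27.052) -> (18.412,-21.855) [heading=120, draw]
FD 1: (18.412,-21.855) -> (17.912,-20.989) [heading=120, draw]
PD: pen down
PU: pen up
Final: pos=(17.912,-20.989), heading=120, 7 segment(s) drawn

Answer: 120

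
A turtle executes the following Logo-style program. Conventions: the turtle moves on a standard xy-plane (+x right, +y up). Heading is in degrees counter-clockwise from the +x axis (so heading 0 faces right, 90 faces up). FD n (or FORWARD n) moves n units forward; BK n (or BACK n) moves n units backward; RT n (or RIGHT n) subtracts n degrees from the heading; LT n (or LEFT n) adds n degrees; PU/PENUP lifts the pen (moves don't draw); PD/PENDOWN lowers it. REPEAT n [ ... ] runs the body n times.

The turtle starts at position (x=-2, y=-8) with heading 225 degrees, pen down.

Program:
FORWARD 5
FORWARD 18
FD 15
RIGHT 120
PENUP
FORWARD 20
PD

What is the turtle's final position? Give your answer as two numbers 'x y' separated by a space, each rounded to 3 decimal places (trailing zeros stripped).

Answer: -34.046 -15.552

Derivation:
Executing turtle program step by step:
Start: pos=(-2,-8), heading=225, pen down
FD 5: (-2,-8) -> (-5.536,-11.536) [heading=225, draw]
FD 18: (-5.536,-11.536) -> (-18.263,-24.263) [heading=225, draw]
FD 15: (-18.263,-24.263) -> (-28.87,-34.87) [heading=225, draw]
RT 120: heading 225 -> 105
PU: pen up
FD 20: (-28.87,-34.87) -> (-34.046,-15.552) [heading=105, move]
PD: pen down
Final: pos=(-34.046,-15.552), heading=105, 3 segment(s) drawn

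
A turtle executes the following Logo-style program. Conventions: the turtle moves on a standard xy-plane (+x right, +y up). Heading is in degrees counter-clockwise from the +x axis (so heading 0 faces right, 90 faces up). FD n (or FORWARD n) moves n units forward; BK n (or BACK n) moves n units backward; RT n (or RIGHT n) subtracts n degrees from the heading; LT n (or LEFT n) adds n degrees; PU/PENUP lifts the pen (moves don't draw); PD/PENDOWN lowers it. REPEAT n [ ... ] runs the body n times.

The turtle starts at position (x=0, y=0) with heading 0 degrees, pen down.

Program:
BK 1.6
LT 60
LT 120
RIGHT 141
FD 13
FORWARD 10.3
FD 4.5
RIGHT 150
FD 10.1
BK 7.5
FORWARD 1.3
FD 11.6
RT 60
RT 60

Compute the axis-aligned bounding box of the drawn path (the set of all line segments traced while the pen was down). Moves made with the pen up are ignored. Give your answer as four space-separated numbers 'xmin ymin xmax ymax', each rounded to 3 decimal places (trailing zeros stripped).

Executing turtle program step by step:
Start: pos=(0,0), heading=0, pen down
BK 1.6: (0,0) -> (-1.6,0) [heading=0, draw]
LT 60: heading 0 -> 60
LT 120: heading 60 -> 180
RT 141: heading 180 -> 39
FD 13: (-1.6,0) -> (8.503,8.181) [heading=39, draw]
FD 10.3: (8.503,8.181) -> (16.508,14.663) [heading=39, draw]
FD 4.5: (16.508,14.663) -> (20.005,17.495) [heading=39, draw]
RT 150: heading 39 -> 249
FD 10.1: (20.005,17.495) -> (16.385,8.066) [heading=249, draw]
BK 7.5: (16.385,8.066) -> (19.073,15.068) [heading=249, draw]
FD 1.3: (19.073,15.068) -> (18.607,13.854) [heading=249, draw]
FD 11.6: (18.607,13.854) -> (14.45,3.025) [heading=249, draw]
RT 60: heading 249 -> 189
RT 60: heading 189 -> 129
Final: pos=(14.45,3.025), heading=129, 8 segment(s) drawn

Segment endpoints: x in {-1.6, 0, 8.503, 14.45, 16.385, 16.508, 18.607, 19.073, 20.005}, y in {0, 3.025, 8.066, 8.181, 13.854, 14.663, 15.068, 17.495}
xmin=-1.6, ymin=0, xmax=20.005, ymax=17.495

Answer: -1.6 0 20.005 17.495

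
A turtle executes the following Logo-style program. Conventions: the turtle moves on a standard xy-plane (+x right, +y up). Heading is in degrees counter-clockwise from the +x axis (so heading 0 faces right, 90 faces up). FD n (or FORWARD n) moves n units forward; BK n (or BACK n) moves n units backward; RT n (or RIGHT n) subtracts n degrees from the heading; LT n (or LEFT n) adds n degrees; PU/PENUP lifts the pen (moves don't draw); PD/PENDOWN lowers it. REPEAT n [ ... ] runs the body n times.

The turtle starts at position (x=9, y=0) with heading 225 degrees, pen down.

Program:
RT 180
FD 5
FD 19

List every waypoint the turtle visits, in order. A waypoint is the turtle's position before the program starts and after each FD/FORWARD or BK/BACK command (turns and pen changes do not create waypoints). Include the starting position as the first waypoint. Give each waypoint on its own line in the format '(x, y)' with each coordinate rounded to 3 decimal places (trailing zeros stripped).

Answer: (9, 0)
(12.536, 3.536)
(25.971, 16.971)

Derivation:
Executing turtle program step by step:
Start: pos=(9,0), heading=225, pen down
RT 180: heading 225 -> 45
FD 5: (9,0) -> (12.536,3.536) [heading=45, draw]
FD 19: (12.536,3.536) -> (25.971,16.971) [heading=45, draw]
Final: pos=(25.971,16.971), heading=45, 2 segment(s) drawn
Waypoints (3 total):
(9, 0)
(12.536, 3.536)
(25.971, 16.971)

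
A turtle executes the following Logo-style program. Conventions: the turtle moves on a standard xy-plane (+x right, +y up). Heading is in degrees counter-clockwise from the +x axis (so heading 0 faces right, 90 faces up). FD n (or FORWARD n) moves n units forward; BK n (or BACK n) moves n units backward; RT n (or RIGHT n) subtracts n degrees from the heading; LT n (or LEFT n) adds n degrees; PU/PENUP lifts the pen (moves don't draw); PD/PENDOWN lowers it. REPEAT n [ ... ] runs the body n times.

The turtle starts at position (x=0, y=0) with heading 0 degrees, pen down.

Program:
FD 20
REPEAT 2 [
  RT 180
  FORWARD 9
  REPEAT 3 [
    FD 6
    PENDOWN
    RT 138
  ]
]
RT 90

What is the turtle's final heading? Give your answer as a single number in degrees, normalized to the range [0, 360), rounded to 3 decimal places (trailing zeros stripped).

Executing turtle program step by step:
Start: pos=(0,0), heading=0, pen down
FD 20: (0,0) -> (20,0) [heading=0, draw]
REPEAT 2 [
  -- iteration 1/2 --
  RT 180: heading 0 -> 180
  FD 9: (20,0) -> (11,0) [heading=180, draw]
  REPEAT 3 [
    -- iteration 1/3 --
    FD 6: (11,0) -> (5,0) [heading=180, draw]
    PD: pen down
    RT 138: heading 180 -> 42
    -- iteration 2/3 --
    FD 6: (5,0) -> (9.459,4.015) [heading=42, draw]
    PD: pen down
    RT 138: heading 42 -> 264
    -- iteration 3/3 --
    FD 6: (9.459,4.015) -> (8.832,-1.952) [heading=264, draw]
    PD: pen down
    RT 138: heading 264 -> 126
  ]
  -- iteration 2/2 --
  RT 180: heading 126 -> 306
  FD 9: (8.832,-1.952) -> (14.122,-9.234) [heading=306, draw]
  REPEAT 3 [
    -- iteration 1/3 --
    FD 6: (14.122,-9.234) -> (17.648,-14.088) [heading=306, draw]
    PD: pen down
    RT 138: heading 306 -> 168
    -- iteration 2/3 --
    FD 6: (17.648,-14.088) -> (11.78,-12.84) [heading=168, draw]
    PD: pen down
    RT 138: heading 168 -> 30
    -- iteration 3/3 --
    FD 6: (11.78,-12.84) -> (16.976,-9.84) [heading=30, draw]
    PD: pen down
    RT 138: heading 30 -> 252
  ]
]
RT 90: heading 252 -> 162
Final: pos=(16.976,-9.84), heading=162, 9 segment(s) drawn

Answer: 162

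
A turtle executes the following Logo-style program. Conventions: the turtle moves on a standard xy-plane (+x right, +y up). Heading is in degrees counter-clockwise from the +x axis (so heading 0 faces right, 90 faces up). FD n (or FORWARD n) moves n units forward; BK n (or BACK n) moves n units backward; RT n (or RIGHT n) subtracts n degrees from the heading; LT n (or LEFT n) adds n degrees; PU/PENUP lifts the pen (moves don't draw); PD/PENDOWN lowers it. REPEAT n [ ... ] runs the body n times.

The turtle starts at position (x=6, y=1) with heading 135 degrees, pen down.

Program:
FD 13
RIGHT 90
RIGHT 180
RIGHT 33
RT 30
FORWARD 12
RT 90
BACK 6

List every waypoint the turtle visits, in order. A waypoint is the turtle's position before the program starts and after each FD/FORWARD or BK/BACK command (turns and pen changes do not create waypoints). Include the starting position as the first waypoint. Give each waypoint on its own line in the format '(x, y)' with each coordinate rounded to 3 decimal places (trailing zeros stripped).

Answer: (6, 1)
(-3.192, 10.192)
(-14.605, 13.901)
(-16.459, 8.194)

Derivation:
Executing turtle program step by step:
Start: pos=(6,1), heading=135, pen down
FD 13: (6,1) -> (-3.192,10.192) [heading=135, draw]
RT 90: heading 135 -> 45
RT 180: heading 45 -> 225
RT 33: heading 225 -> 192
RT 30: heading 192 -> 162
FD 12: (-3.192,10.192) -> (-14.605,13.901) [heading=162, draw]
RT 90: heading 162 -> 72
BK 6: (-14.605,13.901) -> (-16.459,8.194) [heading=72, draw]
Final: pos=(-16.459,8.194), heading=72, 3 segment(s) drawn
Waypoints (4 total):
(6, 1)
(-3.192, 10.192)
(-14.605, 13.901)
(-16.459, 8.194)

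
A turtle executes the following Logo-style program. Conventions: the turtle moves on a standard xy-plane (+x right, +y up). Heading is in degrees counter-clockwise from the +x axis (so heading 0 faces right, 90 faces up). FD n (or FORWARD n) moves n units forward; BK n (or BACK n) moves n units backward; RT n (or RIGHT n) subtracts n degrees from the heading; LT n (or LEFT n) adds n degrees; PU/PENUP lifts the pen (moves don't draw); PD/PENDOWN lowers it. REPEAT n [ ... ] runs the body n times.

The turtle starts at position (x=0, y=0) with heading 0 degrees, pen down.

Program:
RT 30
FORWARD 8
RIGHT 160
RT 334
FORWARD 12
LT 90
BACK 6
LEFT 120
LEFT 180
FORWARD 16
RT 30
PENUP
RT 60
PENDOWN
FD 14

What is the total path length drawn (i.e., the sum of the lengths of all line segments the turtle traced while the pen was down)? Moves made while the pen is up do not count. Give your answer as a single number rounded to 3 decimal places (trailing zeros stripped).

Executing turtle program step by step:
Start: pos=(0,0), heading=0, pen down
RT 30: heading 0 -> 330
FD 8: (0,0) -> (6.928,-4) [heading=330, draw]
RT 160: heading 330 -> 170
RT 334: heading 170 -> 196
FD 12: (6.928,-4) -> (-4.607,-7.308) [heading=196, draw]
LT 90: heading 196 -> 286
BK 6: (-4.607,-7.308) -> (-6.261,-1.54) [heading=286, draw]
LT 120: heading 286 -> 46
LT 180: heading 46 -> 226
FD 16: (-6.261,-1.54) -> (-17.375,-13.05) [heading=226, draw]
RT 30: heading 226 -> 196
PU: pen up
RT 60: heading 196 -> 136
PD: pen down
FD 14: (-17.375,-13.05) -> (-27.446,-3.324) [heading=136, draw]
Final: pos=(-27.446,-3.324), heading=136, 5 segment(s) drawn

Segment lengths:
  seg 1: (0,0) -> (6.928,-4), length = 8
  seg 2: (6.928,-4) -> (-4.607,-7.308), length = 12
  seg 3: (-4.607,-7.308) -> (-6.261,-1.54), length = 6
  seg 4: (-6.261,-1.54) -> (-17.375,-13.05), length = 16
  seg 5: (-17.375,-13.05) -> (-27.446,-3.324), length = 14
Total = 56

Answer: 56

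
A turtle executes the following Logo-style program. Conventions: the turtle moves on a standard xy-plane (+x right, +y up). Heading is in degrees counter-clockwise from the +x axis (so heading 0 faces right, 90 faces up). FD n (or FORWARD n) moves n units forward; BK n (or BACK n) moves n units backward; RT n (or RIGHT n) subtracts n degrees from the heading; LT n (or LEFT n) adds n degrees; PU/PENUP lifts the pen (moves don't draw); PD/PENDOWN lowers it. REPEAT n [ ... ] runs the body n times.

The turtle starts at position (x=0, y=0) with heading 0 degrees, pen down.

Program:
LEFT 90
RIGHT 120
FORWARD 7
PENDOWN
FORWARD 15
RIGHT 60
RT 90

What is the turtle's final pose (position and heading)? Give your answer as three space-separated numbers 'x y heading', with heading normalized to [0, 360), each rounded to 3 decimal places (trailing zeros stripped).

Answer: 19.053 -11 180

Derivation:
Executing turtle program step by step:
Start: pos=(0,0), heading=0, pen down
LT 90: heading 0 -> 90
RT 120: heading 90 -> 330
FD 7: (0,0) -> (6.062,-3.5) [heading=330, draw]
PD: pen down
FD 15: (6.062,-3.5) -> (19.053,-11) [heading=330, draw]
RT 60: heading 330 -> 270
RT 90: heading 270 -> 180
Final: pos=(19.053,-11), heading=180, 2 segment(s) drawn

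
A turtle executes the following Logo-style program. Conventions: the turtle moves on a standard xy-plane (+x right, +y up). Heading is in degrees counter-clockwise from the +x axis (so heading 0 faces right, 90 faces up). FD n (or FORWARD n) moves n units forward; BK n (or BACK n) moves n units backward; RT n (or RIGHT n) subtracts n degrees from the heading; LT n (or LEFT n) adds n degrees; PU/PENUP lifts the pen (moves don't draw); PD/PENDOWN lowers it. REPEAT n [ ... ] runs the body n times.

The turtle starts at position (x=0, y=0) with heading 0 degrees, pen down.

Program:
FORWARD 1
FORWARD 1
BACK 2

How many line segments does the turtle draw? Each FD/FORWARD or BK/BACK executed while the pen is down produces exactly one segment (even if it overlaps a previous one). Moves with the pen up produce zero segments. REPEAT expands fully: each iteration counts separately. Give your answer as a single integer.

Answer: 3

Derivation:
Executing turtle program step by step:
Start: pos=(0,0), heading=0, pen down
FD 1: (0,0) -> (1,0) [heading=0, draw]
FD 1: (1,0) -> (2,0) [heading=0, draw]
BK 2: (2,0) -> (0,0) [heading=0, draw]
Final: pos=(0,0), heading=0, 3 segment(s) drawn
Segments drawn: 3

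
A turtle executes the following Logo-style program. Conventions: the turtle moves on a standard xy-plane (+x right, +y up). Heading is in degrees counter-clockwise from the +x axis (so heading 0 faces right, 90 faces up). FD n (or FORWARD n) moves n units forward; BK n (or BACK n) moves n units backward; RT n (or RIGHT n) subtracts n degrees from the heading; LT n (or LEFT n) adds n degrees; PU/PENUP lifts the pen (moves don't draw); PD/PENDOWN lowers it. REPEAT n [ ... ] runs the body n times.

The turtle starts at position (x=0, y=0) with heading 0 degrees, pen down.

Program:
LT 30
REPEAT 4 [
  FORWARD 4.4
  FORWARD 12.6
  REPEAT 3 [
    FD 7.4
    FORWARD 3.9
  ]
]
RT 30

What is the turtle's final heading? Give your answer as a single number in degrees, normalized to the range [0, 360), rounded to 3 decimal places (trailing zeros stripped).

Answer: 0

Derivation:
Executing turtle program step by step:
Start: pos=(0,0), heading=0, pen down
LT 30: heading 0 -> 30
REPEAT 4 [
  -- iteration 1/4 --
  FD 4.4: (0,0) -> (3.811,2.2) [heading=30, draw]
  FD 12.6: (3.811,2.2) -> (14.722,8.5) [heading=30, draw]
  REPEAT 3 [
    -- iteration 1/3 --
    FD 7.4: (14.722,8.5) -> (21.131,12.2) [heading=30, draw]
    FD 3.9: (21.131,12.2) -> (24.509,14.15) [heading=30, draw]
    -- iteration 2/3 --
    FD 7.4: (24.509,14.15) -> (30.917,17.85) [heading=30, draw]
    FD 3.9: (30.917,17.85) -> (34.295,19.8) [heading=30, draw]
    -- iteration 3/3 --
    FD 7.4: (34.295,19.8) -> (40.703,23.5) [heading=30, draw]
    FD 3.9: (40.703,23.5) -> (44.081,25.45) [heading=30, draw]
  ]
  -- iteration 2/4 --
  FD 4.4: (44.081,25.45) -> (47.891,27.65) [heading=30, draw]
  FD 12.6: (47.891,27.65) -> (58.803,33.95) [heading=30, draw]
  REPEAT 3 [
    -- iteration 1/3 --
    FD 7.4: (58.803,33.95) -> (65.212,37.65) [heading=30, draw]
    FD 3.9: (65.212,37.65) -> (68.589,39.6) [heading=30, draw]
    -- iteration 2/3 --
    FD 7.4: (68.589,39.6) -> (74.998,43.3) [heading=30, draw]
    FD 3.9: (74.998,43.3) -> (78.375,45.25) [heading=30, draw]
    -- iteration 3/3 --
    FD 7.4: (78.375,45.25) -> (84.784,48.95) [heading=30, draw]
    FD 3.9: (84.784,48.95) -> (88.161,50.9) [heading=30, draw]
  ]
  -- iteration 3/4 --
  FD 4.4: (88.161,50.9) -> (91.972,53.1) [heading=30, draw]
  FD 12.6: (91.972,53.1) -> (102.884,59.4) [heading=30, draw]
  REPEAT 3 [
    -- iteration 1/3 --
    FD 7.4: (102.884,59.4) -> (109.292,63.1) [heading=30, draw]
    FD 3.9: (109.292,63.1) -> (112.67,65.05) [heading=30, draw]
    -- iteration 2/3 --
    FD 7.4: (112.67,65.05) -> (119.078,68.75) [heading=30, draw]
    FD 3.9: (119.078,68.75) -> (122.456,70.7) [heading=30, draw]
    -- iteration 3/3 --
    FD 7.4: (122.456,70.7) -> (128.865,74.4) [heading=30, draw]
    FD 3.9: (128.865,74.4) -> (132.242,76.35) [heading=30, draw]
  ]
  -- iteration 4/4 --
  FD 4.4: (132.242,76.35) -> (136.053,78.55) [heading=30, draw]
  FD 12.6: (136.053,78.55) -> (146.965,84.85) [heading=30, draw]
  REPEAT 3 [
    -- iteration 1/3 --
    FD 7.4: (146.965,84.85) -> (153.373,88.55) [heading=30, draw]
    FD 3.9: (153.373,88.55) -> (156.751,90.5) [heading=30, draw]
    -- iteration 2/3 --
    FD 7.4: (156.751,90.5) -> (163.159,94.2) [heading=30, draw]
    FD 3.9: (163.159,94.2) -> (166.537,96.15) [heading=30, draw]
    -- iteration 3/3 --
    FD 7.4: (166.537,96.15) -> (172.945,99.85) [heading=30, draw]
    FD 3.9: (172.945,99.85) -> (176.323,101.8) [heading=30, draw]
  ]
]
RT 30: heading 30 -> 0
Final: pos=(176.323,101.8), heading=0, 32 segment(s) drawn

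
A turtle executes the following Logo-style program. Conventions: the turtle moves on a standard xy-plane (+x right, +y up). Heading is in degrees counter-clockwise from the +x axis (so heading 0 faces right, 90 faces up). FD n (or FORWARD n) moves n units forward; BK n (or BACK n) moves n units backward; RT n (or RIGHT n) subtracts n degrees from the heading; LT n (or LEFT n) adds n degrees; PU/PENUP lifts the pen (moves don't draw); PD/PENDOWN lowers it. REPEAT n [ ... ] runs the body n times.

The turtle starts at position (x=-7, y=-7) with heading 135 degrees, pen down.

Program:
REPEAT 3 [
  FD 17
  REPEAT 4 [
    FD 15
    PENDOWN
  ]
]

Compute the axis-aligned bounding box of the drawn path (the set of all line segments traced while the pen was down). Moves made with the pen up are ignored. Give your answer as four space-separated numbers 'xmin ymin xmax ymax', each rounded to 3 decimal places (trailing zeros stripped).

Executing turtle program step by step:
Start: pos=(-7,-7), heading=135, pen down
REPEAT 3 [
  -- iteration 1/3 --
  FD 17: (-7,-7) -> (-19.021,5.021) [heading=135, draw]
  REPEAT 4 [
    -- iteration 1/4 --
    FD 15: (-19.021,5.021) -> (-29.627,15.627) [heading=135, draw]
    PD: pen down
    -- iteration 2/4 --
    FD 15: (-29.627,15.627) -> (-40.234,26.234) [heading=135, draw]
    PD: pen down
    -- iteration 3/4 --
    FD 15: (-40.234,26.234) -> (-50.841,36.841) [heading=135, draw]
    PD: pen down
    -- iteration 4/4 --
    FD 15: (-50.841,36.841) -> (-61.447,47.447) [heading=135, draw]
    PD: pen down
  ]
  -- iteration 2/3 --
  FD 17: (-61.447,47.447) -> (-73.468,59.468) [heading=135, draw]
  REPEAT 4 [
    -- iteration 1/4 --
    FD 15: (-73.468,59.468) -> (-84.075,70.075) [heading=135, draw]
    PD: pen down
    -- iteration 2/4 --
    FD 15: (-84.075,70.075) -> (-94.681,80.681) [heading=135, draw]
    PD: pen down
    -- iteration 3/4 --
    FD 15: (-94.681,80.681) -> (-105.288,91.288) [heading=135, draw]
    PD: pen down
    -- iteration 4/4 --
    FD 15: (-105.288,91.288) -> (-115.894,101.894) [heading=135, draw]
    PD: pen down
  ]
  -- iteration 3/3 --
  FD 17: (-115.894,101.894) -> (-127.915,113.915) [heading=135, draw]
  REPEAT 4 [
    -- iteration 1/4 --
    FD 15: (-127.915,113.915) -> (-138.522,124.522) [heading=135, draw]
    PD: pen down
    -- iteration 2/4 --
    FD 15: (-138.522,124.522) -> (-149.128,135.128) [heading=135, draw]
    PD: pen down
    -- iteration 3/4 --
    FD 15: (-149.128,135.128) -> (-159.735,145.735) [heading=135, draw]
    PD: pen down
    -- iteration 4/4 --
    FD 15: (-159.735,145.735) -> (-170.342,156.342) [heading=135, draw]
    PD: pen down
  ]
]
Final: pos=(-170.342,156.342), heading=135, 15 segment(s) drawn

Segment endpoints: x in {-170.342, -159.735, -149.128, -138.522, -127.915, -115.894, -105.288, -94.681, -84.075, -73.468, -61.447, -50.841, -40.234, -29.627, -19.021, -7}, y in {-7, 5.021, 15.627, 26.234, 36.841, 47.447, 59.468, 70.075, 80.681, 91.288, 101.894, 113.915, 124.522, 135.128, 145.735, 156.342}
xmin=-170.342, ymin=-7, xmax=-7, ymax=156.342

Answer: -170.342 -7 -7 156.342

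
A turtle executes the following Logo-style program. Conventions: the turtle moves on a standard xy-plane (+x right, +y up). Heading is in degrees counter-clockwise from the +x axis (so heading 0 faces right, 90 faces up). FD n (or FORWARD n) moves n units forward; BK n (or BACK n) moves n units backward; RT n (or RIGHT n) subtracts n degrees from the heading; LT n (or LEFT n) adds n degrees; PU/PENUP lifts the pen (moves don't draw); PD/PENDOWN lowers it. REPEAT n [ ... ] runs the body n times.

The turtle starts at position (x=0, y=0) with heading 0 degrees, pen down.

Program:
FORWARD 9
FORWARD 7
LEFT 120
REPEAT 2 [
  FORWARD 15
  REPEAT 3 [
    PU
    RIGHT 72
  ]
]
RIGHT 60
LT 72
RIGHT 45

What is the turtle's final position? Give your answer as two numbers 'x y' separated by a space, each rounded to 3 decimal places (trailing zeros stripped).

Answer: 6.932 -1.927

Derivation:
Executing turtle program step by step:
Start: pos=(0,0), heading=0, pen down
FD 9: (0,0) -> (9,0) [heading=0, draw]
FD 7: (9,0) -> (16,0) [heading=0, draw]
LT 120: heading 0 -> 120
REPEAT 2 [
  -- iteration 1/2 --
  FD 15: (16,0) -> (8.5,12.99) [heading=120, draw]
  REPEAT 3 [
    -- iteration 1/3 --
    PU: pen up
    RT 72: heading 120 -> 48
    -- iteration 2/3 --
    PU: pen up
    RT 72: heading 48 -> 336
    -- iteration 3/3 --
    PU: pen up
    RT 72: heading 336 -> 264
  ]
  -- iteration 2/2 --
  FD 15: (8.5,12.99) -> (6.932,-1.927) [heading=264, move]
  REPEAT 3 [
    -- iteration 1/3 --
    PU: pen up
    RT 72: heading 264 -> 192
    -- iteration 2/3 --
    PU: pen up
    RT 72: heading 192 -> 120
    -- iteration 3/3 --
    PU: pen up
    RT 72: heading 120 -> 48
  ]
]
RT 60: heading 48 -> 348
LT 72: heading 348 -> 60
RT 45: heading 60 -> 15
Final: pos=(6.932,-1.927), heading=15, 3 segment(s) drawn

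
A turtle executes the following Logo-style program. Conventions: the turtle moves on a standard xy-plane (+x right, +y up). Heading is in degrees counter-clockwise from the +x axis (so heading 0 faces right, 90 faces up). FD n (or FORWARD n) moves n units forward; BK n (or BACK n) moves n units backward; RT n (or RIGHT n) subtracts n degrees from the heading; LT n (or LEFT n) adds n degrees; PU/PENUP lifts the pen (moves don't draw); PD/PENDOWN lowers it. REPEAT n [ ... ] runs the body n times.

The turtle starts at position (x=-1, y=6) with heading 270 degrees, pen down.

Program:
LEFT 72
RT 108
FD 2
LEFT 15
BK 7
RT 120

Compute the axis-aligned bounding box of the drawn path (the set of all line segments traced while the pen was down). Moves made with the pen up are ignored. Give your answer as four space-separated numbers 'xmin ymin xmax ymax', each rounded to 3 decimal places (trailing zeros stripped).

Answer: -2.176 4.382 0.333 10.917

Derivation:
Executing turtle program step by step:
Start: pos=(-1,6), heading=270, pen down
LT 72: heading 270 -> 342
RT 108: heading 342 -> 234
FD 2: (-1,6) -> (-2.176,4.382) [heading=234, draw]
LT 15: heading 234 -> 249
BK 7: (-2.176,4.382) -> (0.333,10.917) [heading=249, draw]
RT 120: heading 249 -> 129
Final: pos=(0.333,10.917), heading=129, 2 segment(s) drawn

Segment endpoints: x in {-2.176, -1, 0.333}, y in {4.382, 6, 10.917}
xmin=-2.176, ymin=4.382, xmax=0.333, ymax=10.917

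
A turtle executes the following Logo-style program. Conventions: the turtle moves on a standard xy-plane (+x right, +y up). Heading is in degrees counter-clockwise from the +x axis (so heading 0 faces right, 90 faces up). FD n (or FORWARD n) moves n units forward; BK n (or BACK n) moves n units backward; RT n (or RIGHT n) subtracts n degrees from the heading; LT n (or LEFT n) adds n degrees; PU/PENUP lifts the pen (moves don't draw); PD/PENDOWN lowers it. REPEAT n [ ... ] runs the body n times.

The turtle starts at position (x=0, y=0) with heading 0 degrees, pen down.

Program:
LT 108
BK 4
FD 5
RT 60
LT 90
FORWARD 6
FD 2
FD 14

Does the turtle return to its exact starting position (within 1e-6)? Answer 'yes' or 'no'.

Answer: no

Derivation:
Executing turtle program step by step:
Start: pos=(0,0), heading=0, pen down
LT 108: heading 0 -> 108
BK 4: (0,0) -> (1.236,-3.804) [heading=108, draw]
FD 5: (1.236,-3.804) -> (-0.309,0.951) [heading=108, draw]
RT 60: heading 108 -> 48
LT 90: heading 48 -> 138
FD 6: (-0.309,0.951) -> (-4.768,4.966) [heading=138, draw]
FD 2: (-4.768,4.966) -> (-6.254,6.304) [heading=138, draw]
FD 14: (-6.254,6.304) -> (-16.658,15.672) [heading=138, draw]
Final: pos=(-16.658,15.672), heading=138, 5 segment(s) drawn

Start position: (0, 0)
Final position: (-16.658, 15.672)
Distance = 22.871; >= 1e-6 -> NOT closed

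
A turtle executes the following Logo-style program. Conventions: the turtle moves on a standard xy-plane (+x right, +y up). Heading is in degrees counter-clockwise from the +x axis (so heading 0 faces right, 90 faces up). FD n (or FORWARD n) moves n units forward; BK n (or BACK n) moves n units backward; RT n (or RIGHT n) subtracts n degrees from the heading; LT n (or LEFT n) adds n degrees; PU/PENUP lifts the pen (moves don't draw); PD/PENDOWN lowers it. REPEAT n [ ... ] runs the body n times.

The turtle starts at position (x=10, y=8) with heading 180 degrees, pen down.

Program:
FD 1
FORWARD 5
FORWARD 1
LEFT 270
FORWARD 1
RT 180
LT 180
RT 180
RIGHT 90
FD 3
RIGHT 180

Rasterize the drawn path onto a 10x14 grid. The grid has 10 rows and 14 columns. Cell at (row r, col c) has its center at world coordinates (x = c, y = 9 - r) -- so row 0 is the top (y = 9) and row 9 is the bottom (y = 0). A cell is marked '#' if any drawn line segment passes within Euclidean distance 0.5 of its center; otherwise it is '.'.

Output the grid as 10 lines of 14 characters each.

Answer: ####..........
...########...
..............
..............
..............
..............
..............
..............
..............
..............

Derivation:
Segment 0: (10,8) -> (9,8)
Segment 1: (9,8) -> (4,8)
Segment 2: (4,8) -> (3,8)
Segment 3: (3,8) -> (3,9)
Segment 4: (3,9) -> (0,9)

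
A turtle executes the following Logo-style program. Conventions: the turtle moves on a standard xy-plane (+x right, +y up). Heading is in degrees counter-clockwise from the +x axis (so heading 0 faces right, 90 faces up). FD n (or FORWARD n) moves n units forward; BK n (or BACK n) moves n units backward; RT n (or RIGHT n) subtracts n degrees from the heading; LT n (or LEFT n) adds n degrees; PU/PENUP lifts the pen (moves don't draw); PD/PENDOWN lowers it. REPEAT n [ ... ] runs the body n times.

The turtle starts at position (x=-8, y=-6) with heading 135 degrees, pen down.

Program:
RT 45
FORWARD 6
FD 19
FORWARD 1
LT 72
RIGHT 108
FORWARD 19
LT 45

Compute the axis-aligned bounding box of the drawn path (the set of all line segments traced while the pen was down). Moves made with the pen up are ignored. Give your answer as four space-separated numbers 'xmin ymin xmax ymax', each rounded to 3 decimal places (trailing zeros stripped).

Executing turtle program step by step:
Start: pos=(-8,-6), heading=135, pen down
RT 45: heading 135 -> 90
FD 6: (-8,-6) -> (-8,0) [heading=90, draw]
FD 19: (-8,0) -> (-8,19) [heading=90, draw]
FD 1: (-8,19) -> (-8,20) [heading=90, draw]
LT 72: heading 90 -> 162
RT 108: heading 162 -> 54
FD 19: (-8,20) -> (3.168,35.371) [heading=54, draw]
LT 45: heading 54 -> 99
Final: pos=(3.168,35.371), heading=99, 4 segment(s) drawn

Segment endpoints: x in {-8, -8, 3.168}, y in {-6, 0, 19, 20, 35.371}
xmin=-8, ymin=-6, xmax=3.168, ymax=35.371

Answer: -8 -6 3.168 35.371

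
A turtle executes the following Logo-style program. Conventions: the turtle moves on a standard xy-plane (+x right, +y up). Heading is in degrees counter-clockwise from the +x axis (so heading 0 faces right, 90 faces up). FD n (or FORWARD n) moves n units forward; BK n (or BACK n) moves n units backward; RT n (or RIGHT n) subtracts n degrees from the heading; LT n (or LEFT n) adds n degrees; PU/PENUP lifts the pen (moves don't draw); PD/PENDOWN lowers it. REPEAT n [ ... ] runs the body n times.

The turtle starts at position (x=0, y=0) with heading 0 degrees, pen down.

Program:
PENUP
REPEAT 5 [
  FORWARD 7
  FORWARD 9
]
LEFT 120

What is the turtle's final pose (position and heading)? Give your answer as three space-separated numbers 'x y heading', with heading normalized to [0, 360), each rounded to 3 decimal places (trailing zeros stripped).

Executing turtle program step by step:
Start: pos=(0,0), heading=0, pen down
PU: pen up
REPEAT 5 [
  -- iteration 1/5 --
  FD 7: (0,0) -> (7,0) [heading=0, move]
  FD 9: (7,0) -> (16,0) [heading=0, move]
  -- iteration 2/5 --
  FD 7: (16,0) -> (23,0) [heading=0, move]
  FD 9: (23,0) -> (32,0) [heading=0, move]
  -- iteration 3/5 --
  FD 7: (32,0) -> (39,0) [heading=0, move]
  FD 9: (39,0) -> (48,0) [heading=0, move]
  -- iteration 4/5 --
  FD 7: (48,0) -> (55,0) [heading=0, move]
  FD 9: (55,0) -> (64,0) [heading=0, move]
  -- iteration 5/5 --
  FD 7: (64,0) -> (71,0) [heading=0, move]
  FD 9: (71,0) -> (80,0) [heading=0, move]
]
LT 120: heading 0 -> 120
Final: pos=(80,0), heading=120, 0 segment(s) drawn

Answer: 80 0 120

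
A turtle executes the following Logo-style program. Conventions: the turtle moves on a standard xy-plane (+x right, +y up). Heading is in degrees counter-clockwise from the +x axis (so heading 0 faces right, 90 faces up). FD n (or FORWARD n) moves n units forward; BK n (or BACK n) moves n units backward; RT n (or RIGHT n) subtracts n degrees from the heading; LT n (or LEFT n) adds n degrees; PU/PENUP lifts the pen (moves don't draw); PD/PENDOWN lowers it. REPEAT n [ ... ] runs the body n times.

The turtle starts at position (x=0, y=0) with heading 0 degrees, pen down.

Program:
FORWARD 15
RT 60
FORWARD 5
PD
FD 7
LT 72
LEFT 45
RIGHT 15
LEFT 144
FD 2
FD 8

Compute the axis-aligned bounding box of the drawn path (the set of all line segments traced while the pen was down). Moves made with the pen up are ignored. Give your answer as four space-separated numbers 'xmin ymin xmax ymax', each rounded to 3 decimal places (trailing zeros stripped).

Executing turtle program step by step:
Start: pos=(0,0), heading=0, pen down
FD 15: (0,0) -> (15,0) [heading=0, draw]
RT 60: heading 0 -> 300
FD 5: (15,0) -> (17.5,-4.33) [heading=300, draw]
PD: pen down
FD 7: (17.5,-4.33) -> (21,-10.392) [heading=300, draw]
LT 72: heading 300 -> 12
LT 45: heading 12 -> 57
RT 15: heading 57 -> 42
LT 144: heading 42 -> 186
FD 2: (21,-10.392) -> (19.011,-10.601) [heading=186, draw]
FD 8: (19.011,-10.601) -> (11.055,-11.438) [heading=186, draw]
Final: pos=(11.055,-11.438), heading=186, 5 segment(s) drawn

Segment endpoints: x in {0, 11.055, 15, 17.5, 19.011, 21}, y in {-11.438, -10.601, -10.392, -4.33, 0}
xmin=0, ymin=-11.438, xmax=21, ymax=0

Answer: 0 -11.438 21 0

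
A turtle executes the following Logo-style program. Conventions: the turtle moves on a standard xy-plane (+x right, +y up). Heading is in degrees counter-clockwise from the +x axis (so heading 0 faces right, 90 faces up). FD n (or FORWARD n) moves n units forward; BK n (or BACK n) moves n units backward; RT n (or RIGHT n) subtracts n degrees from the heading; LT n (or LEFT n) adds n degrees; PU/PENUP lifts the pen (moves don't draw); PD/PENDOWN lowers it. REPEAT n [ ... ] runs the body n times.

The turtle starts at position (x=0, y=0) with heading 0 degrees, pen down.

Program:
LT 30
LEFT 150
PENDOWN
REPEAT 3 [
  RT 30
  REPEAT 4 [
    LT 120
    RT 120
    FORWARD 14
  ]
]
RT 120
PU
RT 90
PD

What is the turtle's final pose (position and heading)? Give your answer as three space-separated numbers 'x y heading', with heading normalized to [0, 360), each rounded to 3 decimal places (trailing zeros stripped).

Executing turtle program step by step:
Start: pos=(0,0), heading=0, pen down
LT 30: heading 0 -> 30
LT 150: heading 30 -> 180
PD: pen down
REPEAT 3 [
  -- iteration 1/3 --
  RT 30: heading 180 -> 150
  REPEAT 4 [
    -- iteration 1/4 --
    LT 120: heading 150 -> 270
    RT 120: heading 270 -> 150
    FD 14: (0,0) -> (-12.124,7) [heading=150, draw]
    -- iteration 2/4 --
    LT 120: heading 150 -> 270
    RT 120: heading 270 -> 150
    FD 14: (-12.124,7) -> (-24.249,14) [heading=150, draw]
    -- iteration 3/4 --
    LT 120: heading 150 -> 270
    RT 120: heading 270 -> 150
    FD 14: (-24.249,14) -> (-36.373,21) [heading=150, draw]
    -- iteration 4/4 --
    LT 120: heading 150 -> 270
    RT 120: heading 270 -> 150
    FD 14: (-36.373,21) -> (-48.497,28) [heading=150, draw]
  ]
  -- iteration 2/3 --
  RT 30: heading 150 -> 120
  REPEAT 4 [
    -- iteration 1/4 --
    LT 120: heading 120 -> 240
    RT 120: heading 240 -> 120
    FD 14: (-48.497,28) -> (-55.497,40.124) [heading=120, draw]
    -- iteration 2/4 --
    LT 120: heading 120 -> 240
    RT 120: heading 240 -> 120
    FD 14: (-55.497,40.124) -> (-62.497,52.249) [heading=120, draw]
    -- iteration 3/4 --
    LT 120: heading 120 -> 240
    RT 120: heading 240 -> 120
    FD 14: (-62.497,52.249) -> (-69.497,64.373) [heading=120, draw]
    -- iteration 4/4 --
    LT 120: heading 120 -> 240
    RT 120: heading 240 -> 120
    FD 14: (-69.497,64.373) -> (-76.497,76.497) [heading=120, draw]
  ]
  -- iteration 3/3 --
  RT 30: heading 120 -> 90
  REPEAT 4 [
    -- iteration 1/4 --
    LT 120: heading 90 -> 210
    RT 120: heading 210 -> 90
    FD 14: (-76.497,76.497) -> (-76.497,90.497) [heading=90, draw]
    -- iteration 2/4 --
    LT 120: heading 90 -> 210
    RT 120: heading 210 -> 90
    FD 14: (-76.497,90.497) -> (-76.497,104.497) [heading=90, draw]
    -- iteration 3/4 --
    LT 120: heading 90 -> 210
    RT 120: heading 210 -> 90
    FD 14: (-76.497,104.497) -> (-76.497,118.497) [heading=90, draw]
    -- iteration 4/4 --
    LT 120: heading 90 -> 210
    RT 120: heading 210 -> 90
    FD 14: (-76.497,118.497) -> (-76.497,132.497) [heading=90, draw]
  ]
]
RT 120: heading 90 -> 330
PU: pen up
RT 90: heading 330 -> 240
PD: pen down
Final: pos=(-76.497,132.497), heading=240, 12 segment(s) drawn

Answer: -76.497 132.497 240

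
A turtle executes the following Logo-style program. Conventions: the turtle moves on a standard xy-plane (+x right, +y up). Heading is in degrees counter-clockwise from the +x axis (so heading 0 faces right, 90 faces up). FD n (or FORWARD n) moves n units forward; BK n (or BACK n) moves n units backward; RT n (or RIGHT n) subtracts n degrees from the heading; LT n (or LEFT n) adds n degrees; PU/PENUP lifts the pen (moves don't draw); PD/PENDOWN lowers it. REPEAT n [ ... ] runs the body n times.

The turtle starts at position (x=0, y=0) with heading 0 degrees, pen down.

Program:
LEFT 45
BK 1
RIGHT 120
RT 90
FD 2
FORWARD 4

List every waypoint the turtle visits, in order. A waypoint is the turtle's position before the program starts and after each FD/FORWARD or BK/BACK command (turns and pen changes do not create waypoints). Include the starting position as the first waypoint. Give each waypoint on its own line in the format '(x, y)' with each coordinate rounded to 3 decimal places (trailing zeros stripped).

Executing turtle program step by step:
Start: pos=(0,0), heading=0, pen down
LT 45: heading 0 -> 45
BK 1: (0,0) -> (-0.707,-0.707) [heading=45, draw]
RT 120: heading 45 -> 285
RT 90: heading 285 -> 195
FD 2: (-0.707,-0.707) -> (-2.639,-1.225) [heading=195, draw]
FD 4: (-2.639,-1.225) -> (-6.503,-2.26) [heading=195, draw]
Final: pos=(-6.503,-2.26), heading=195, 3 segment(s) drawn
Waypoints (4 total):
(0, 0)
(-0.707, -0.707)
(-2.639, -1.225)
(-6.503, -2.26)

Answer: (0, 0)
(-0.707, -0.707)
(-2.639, -1.225)
(-6.503, -2.26)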